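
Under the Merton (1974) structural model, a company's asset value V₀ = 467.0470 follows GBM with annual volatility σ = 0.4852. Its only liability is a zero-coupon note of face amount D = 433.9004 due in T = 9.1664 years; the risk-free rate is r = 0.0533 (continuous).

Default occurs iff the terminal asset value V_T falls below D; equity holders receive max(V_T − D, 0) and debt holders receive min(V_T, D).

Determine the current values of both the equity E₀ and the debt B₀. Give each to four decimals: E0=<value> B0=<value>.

E0=308.9218 B0=158.1252

d₁ = [ln(V₀/D) + (r + σ²/2)T] / (σ√T)
   = [ln(467.0470/433.9004) + (0.0533 + 0.5·0.4852²)·9.1664] / (0.4852·√9.1664)
   = [0.073615 + 1.567542] / 1.468995 = 1.117197
d₂ = d₁ − σ√T = 1.117197 − 1.468995 = -0.351797
N(d₁) = 0.868045,  N(d₂) = 0.362495,  e^(−rT) = 0.613504
E₀ = V₀·N(d₁) − D·e^(−rT)·N(d₂)
   = 467.0470·0.868045 − 433.9004·0.613504·0.362495 = 308.921805
B₀ = V₀ − E₀ = 467.0470 − 308.921805 = 158.125195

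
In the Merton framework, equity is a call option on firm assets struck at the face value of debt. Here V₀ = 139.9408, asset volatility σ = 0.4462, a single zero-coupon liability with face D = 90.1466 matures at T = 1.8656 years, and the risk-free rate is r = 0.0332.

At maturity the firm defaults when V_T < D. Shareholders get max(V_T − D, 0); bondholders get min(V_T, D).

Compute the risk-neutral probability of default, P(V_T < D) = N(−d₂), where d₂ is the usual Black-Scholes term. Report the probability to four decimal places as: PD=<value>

PD=0.3021

d₁ = [ln(V₀/D) + (r + σ²/2)T] / (σ√T)
   = [ln(139.9408/90.1466) + (0.0332 + 0.5·0.4462²)·1.8656] / (0.4462·√1.8656)
   = [0.439782 + 0.247653] / 0.609451 = 1.127958
d₂ = d₁ − σ√T = 1.127958 − 0.609451 = 0.518507
risk-neutral PD = N(−d₂) = N(-0.518507) = 0.302052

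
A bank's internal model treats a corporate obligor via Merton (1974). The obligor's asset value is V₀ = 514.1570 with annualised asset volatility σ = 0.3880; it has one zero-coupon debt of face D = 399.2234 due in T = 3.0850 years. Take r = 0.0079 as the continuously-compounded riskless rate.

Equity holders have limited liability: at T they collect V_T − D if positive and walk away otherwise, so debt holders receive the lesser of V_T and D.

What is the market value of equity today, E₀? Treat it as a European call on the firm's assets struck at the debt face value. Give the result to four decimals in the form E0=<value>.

d₁ = [ln(V₀/D) + (r + σ²/2)T] / (σ√T)
   = [ln(514.1570/399.2234) + (0.0079 + 0.5·0.3880²)·3.0850] / (0.3880·√3.0850)
   = [0.253008 + 0.256586] / 0.681490 = 0.747763
d₂ = d₁ − σ√T = 0.747763 − 0.681490 = 0.066274
N(d₁) = 0.772699,  N(d₂) = 0.526420,  e^(−rT) = 0.975923
E₀ = V₀·N(d₁) − D·e^(−rT)·N(d₂)
   = 514.1570·0.772699 − 399.2234·0.975923·0.526420 = 192.189163

E0=192.1892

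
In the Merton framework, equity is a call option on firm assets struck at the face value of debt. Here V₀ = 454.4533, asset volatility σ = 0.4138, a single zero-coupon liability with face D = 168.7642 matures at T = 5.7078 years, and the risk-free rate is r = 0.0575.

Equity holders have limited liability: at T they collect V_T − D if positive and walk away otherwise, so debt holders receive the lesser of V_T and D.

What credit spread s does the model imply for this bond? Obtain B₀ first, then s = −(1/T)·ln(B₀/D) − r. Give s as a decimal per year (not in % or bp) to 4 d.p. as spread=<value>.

spread=0.0135

d₁ = [ln(V₀/D) + (r + σ²/2)T] / (σ√T)
   = [ln(454.4533/168.7642) + (0.0575 + 0.5·0.4138²)·5.7078] / (0.4138·√5.7078)
   = [0.990593 + 0.816873] / 0.988610 = 1.828291
d₂ = d₁ − σ√T = 1.828291 − 0.988610 = 0.839681
N(d₁) = 0.966247,  N(d₂) = 0.799456,  e^(−rT) = 0.720220
E₀ = V₀·N(d₁) − D·e^(−rT)·N(d₂)
   = 454.4533·0.966247 − 168.7642·0.720220·0.799456 = 341.942342
B₀ = V₀ − E₀ = 454.4533 − 341.942342 = 112.510958
spread = −(1/T)·ln(B₀/D) − r = −(1/5.7078)·ln(112.510958/168.7642) − 0.0575 = 0.01353470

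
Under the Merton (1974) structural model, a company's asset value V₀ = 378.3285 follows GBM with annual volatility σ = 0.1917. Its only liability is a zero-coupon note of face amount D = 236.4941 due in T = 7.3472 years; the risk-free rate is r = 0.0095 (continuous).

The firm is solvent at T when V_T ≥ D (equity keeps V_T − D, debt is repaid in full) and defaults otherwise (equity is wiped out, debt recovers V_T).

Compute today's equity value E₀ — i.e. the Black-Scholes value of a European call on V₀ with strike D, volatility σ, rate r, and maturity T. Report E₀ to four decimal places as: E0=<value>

E0=169.1439

d₁ = [ln(V₀/D) + (r + σ²/2)T] / (σ√T)
   = [ln(378.3285/236.4941) + (0.0095 + 0.5·0.1917²)·7.3472] / (0.1917·√7.3472)
   = [0.469840 + 0.204799] / 0.519617 = 1.298339
d₂ = d₁ − σ√T = 1.298339 − 0.519617 = 0.778723
N(d₁) = 0.902915,  N(d₂) = 0.781928,  e^(−rT) = 0.932582
E₀ = V₀·N(d₁) − D·e^(−rT)·N(d₂)
   = 378.3285·0.902915 − 236.4941·0.932582·0.781928 = 169.143938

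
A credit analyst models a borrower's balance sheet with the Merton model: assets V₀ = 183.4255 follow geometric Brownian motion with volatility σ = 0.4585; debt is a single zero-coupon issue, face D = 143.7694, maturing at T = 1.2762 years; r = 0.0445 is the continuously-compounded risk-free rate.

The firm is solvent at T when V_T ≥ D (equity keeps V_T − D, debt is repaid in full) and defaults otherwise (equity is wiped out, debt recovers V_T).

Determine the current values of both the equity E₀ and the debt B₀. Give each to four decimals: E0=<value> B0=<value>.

E0=61.5871 B0=121.8384

d₁ = [ln(V₀/D) + (r + σ²/2)T] / (σ√T)
   = [ln(183.4255/143.7694) + (0.0445 + 0.5·0.4585²)·1.2762] / (0.4585·√1.2762)
   = [0.243598 + 0.190934] / 0.517963 = 0.838924
d₂ = d₁ − σ√T = 0.838924 − 0.517963 = 0.320961
N(d₁) = 0.799244,  N(d₂) = 0.625880,  e^(−rT) = 0.944792
E₀ = V₀·N(d₁) − D·e^(−rT)·N(d₂)
   = 183.4255·0.799244 − 143.7694·0.944792·0.625880 = 61.587120
B₀ = V₀ − E₀ = 183.4255 − 61.587120 = 121.838380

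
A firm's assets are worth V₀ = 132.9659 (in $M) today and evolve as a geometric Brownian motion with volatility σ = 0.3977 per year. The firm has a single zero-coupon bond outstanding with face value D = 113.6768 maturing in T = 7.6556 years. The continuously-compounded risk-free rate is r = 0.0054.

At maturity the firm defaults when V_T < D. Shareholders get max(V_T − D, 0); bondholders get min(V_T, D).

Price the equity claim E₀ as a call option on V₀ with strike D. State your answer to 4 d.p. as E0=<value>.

d₁ = [ln(V₀/D) + (r + σ²/2)T] / (σ√T)
   = [ln(132.9659/113.6768) + (0.0054 + 0.5·0.3977²)·7.6556] / (0.3977·√7.6556)
   = [0.156733 + 0.646765] / 1.100386 = 0.730197
d₂ = d₁ − σ√T = 0.730197 − 1.100386 = -0.370190
N(d₁) = 0.767365,  N(d₂) = 0.355621,  e^(−rT) = 0.959503
E₀ = V₀·N(d₁) − D·e^(−rT)·N(d₂)
   = 132.9659·0.767365 − 113.6768·0.959503·0.355621 = 63.244711

E0=63.2447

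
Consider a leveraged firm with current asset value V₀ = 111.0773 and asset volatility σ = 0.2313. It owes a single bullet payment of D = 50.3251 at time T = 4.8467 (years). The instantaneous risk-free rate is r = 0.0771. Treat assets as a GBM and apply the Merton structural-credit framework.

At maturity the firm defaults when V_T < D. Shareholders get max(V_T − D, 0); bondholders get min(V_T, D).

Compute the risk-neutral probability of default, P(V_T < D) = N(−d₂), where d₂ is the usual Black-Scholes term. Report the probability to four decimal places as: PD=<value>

PD=0.0210

d₁ = [ln(V₀/D) + (r + σ²/2)T] / (σ√T)
   = [ln(111.0773/50.3251) + (0.0771 + 0.5·0.2313²)·4.8467] / (0.2313·√4.8467)
   = [0.791722 + 0.503329] / 0.509212 = 2.543246
d₂ = d₁ − σ√T = 2.543246 − 0.509212 = 2.034034
risk-neutral PD = N(−d₂) = N(-2.034034) = 0.020974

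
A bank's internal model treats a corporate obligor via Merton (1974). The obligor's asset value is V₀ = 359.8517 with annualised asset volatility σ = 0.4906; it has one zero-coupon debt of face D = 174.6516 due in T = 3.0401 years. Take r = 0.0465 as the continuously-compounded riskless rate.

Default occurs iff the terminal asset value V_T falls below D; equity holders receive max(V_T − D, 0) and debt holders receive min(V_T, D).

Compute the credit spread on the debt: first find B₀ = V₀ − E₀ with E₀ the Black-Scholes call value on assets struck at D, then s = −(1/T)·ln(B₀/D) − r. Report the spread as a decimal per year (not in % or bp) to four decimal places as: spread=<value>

spread=0.0352

d₁ = [ln(V₀/D) + (r + σ²/2)T] / (σ√T)
   = [ln(359.8517/174.6516) + (0.0465 + 0.5·0.4906²)·3.0401] / (0.4906·√3.0401)
   = [0.722899 + 0.507223] / 0.855404 = 1.438059
d₂ = d₁ − σ√T = 1.438059 − 0.855404 = 0.582654
N(d₁) = 0.924791,  N(d₂) = 0.719937,  e^(−rT) = 0.868173
E₀ = V₀·N(d₁) − D·e^(−rT)·N(d₂)
   = 359.8517·0.924791 − 174.6516·0.868173·0.719937 = 223.625300
B₀ = V₀ − E₀ = 359.8517 − 223.625300 = 136.226400
spread = −(1/T)·ln(B₀/D) − r = −(1/3.0401)·ln(136.226400/174.6516) − 0.0465 = 0.03523248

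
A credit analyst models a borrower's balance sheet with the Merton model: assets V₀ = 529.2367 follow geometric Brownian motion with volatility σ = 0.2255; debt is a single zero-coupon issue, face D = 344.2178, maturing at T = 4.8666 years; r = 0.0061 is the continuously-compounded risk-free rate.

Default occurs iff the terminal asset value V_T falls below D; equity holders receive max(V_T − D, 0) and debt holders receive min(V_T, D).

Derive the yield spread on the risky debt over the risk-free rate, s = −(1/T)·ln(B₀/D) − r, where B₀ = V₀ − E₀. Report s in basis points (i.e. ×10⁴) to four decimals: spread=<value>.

spread=124.9073

d₁ = [ln(V₀/D) + (r + σ²/2)T] / (σ√T)
   = [ln(529.2367/344.2178) + (0.0061 + 0.5·0.2255²)·4.8666] / (0.2255·√4.8666)
   = [0.430161 + 0.153420] / 0.497461 = 1.173119
d₂ = d₁ − σ√T = 1.173119 − 0.497461 = 0.675658
N(d₁) = 0.879626,  N(d₂) = 0.750371,  e^(−rT) = 0.970750
E₀ = V₀·N(d₁) − D·e^(−rT)·N(d₂)
   = 529.2367·0.879626 − 344.2178·0.970750·0.750371 = 214.794292
B₀ = V₀ − E₀ = 529.2367 − 214.794292 = 314.442408
spread = −(1/T)·ln(B₀/D) − r = −(1/4.8666)·ln(314.442408/344.2178) − 0.0061 = 0.01249073
in basis points: 0.01249073 × 10⁴ = 124.9073 bp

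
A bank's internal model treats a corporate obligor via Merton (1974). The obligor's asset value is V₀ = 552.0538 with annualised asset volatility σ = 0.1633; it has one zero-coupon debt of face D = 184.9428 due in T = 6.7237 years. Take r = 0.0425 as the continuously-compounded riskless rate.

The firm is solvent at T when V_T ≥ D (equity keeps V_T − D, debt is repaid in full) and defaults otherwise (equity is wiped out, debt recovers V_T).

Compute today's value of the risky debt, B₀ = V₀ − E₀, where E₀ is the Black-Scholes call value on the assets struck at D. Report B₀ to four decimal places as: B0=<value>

d₁ = [ln(V₀/D) + (r + σ²/2)T] / (σ√T)
   = [ln(552.0538/184.9428) + (0.0425 + 0.5·0.1633²)·6.7237] / (0.1633·√6.7237)
   = [1.093599 + 0.375407] / 0.423439 = 3.469232
d₂ = d₁ − σ√T = 3.469232 − 0.423439 = 3.045793
N(d₁) = 0.999739,  N(d₂) = 0.998840,  e^(−rT) = 0.751445
E₀ = V₀·N(d₁) − D·e^(−rT)·N(d₂)
   = 552.0538·0.999739 − 184.9428·0.751445·0.998840 = 413.096641
B₀ = V₀ − E₀ = 552.0538 − 413.096641 = 138.957159

B0=138.9572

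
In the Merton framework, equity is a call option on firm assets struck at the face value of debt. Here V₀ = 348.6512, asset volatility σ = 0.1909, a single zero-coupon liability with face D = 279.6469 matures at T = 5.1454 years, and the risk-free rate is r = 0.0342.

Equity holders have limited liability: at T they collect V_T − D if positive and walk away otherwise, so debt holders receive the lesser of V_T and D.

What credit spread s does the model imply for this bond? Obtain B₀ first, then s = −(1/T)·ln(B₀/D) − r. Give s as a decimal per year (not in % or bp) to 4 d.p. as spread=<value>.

spread=0.0101

d₁ = [ln(V₀/D) + (r + σ²/2)T] / (σ√T)
   = [ln(348.6512/279.6469) + (0.0342 + 0.5·0.1909²)·5.1454] / (0.1909·√5.1454)
   = [0.220544 + 0.269729] / 0.433028 = 1.132199
d₂ = d₁ − σ√T = 1.132199 − 0.433028 = 0.699172
N(d₁) = 0.871225,  N(d₂) = 0.757778,  e^(−rT) = 0.838641
E₀ = V₀·N(d₁) − D·e^(−rT)·N(d₂)
   = 348.6512·0.871225 − 279.6469·0.838641·0.757778 = 126.036991
B₀ = V₀ − E₀ = 348.6512 − 126.036991 = 222.614209
spread = −(1/T)·ln(B₀/D) − r = −(1/5.1454)·ln(222.614209/279.6469) − 0.0342 = 0.01012842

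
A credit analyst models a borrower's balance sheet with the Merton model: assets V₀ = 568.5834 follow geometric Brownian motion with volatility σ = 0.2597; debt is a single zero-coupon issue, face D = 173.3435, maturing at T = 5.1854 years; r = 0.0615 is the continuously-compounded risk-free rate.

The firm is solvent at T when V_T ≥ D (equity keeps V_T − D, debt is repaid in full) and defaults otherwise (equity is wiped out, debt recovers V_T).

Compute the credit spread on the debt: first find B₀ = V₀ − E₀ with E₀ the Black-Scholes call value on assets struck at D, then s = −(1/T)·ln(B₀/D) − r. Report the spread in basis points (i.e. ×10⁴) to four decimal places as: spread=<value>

d₁ = [ln(V₀/D) + (r + σ²/2)T] / (σ√T)
   = [ln(568.5834/173.3435) + (0.0615 + 0.5·0.2597²)·5.1854] / (0.2597·√5.1854)
   = [1.187873 + 0.493764] / 0.591375 = 2.843605
d₂ = d₁ − σ√T = 2.843605 − 0.591375 = 2.252230
N(d₁) = 0.997770,  N(d₂) = 0.987846,  e^(−rT) = 0.726947
E₀ = V₀·N(d₁) − D·e^(−rT)·N(d₂)
   = 568.5834·0.997770 − 173.3435·0.726947·0.987846 = 442.835320
B₀ = V₀ − E₀ = 568.5834 − 442.835320 = 125.748080
spread = −(1/T)·ln(B₀/D) − r = −(1/5.1854)·ln(125.748080/173.3435) − 0.0615 = 0.00040354
in basis points: 0.00040354 × 10⁴ = 4.0354 bp

spread=4.0354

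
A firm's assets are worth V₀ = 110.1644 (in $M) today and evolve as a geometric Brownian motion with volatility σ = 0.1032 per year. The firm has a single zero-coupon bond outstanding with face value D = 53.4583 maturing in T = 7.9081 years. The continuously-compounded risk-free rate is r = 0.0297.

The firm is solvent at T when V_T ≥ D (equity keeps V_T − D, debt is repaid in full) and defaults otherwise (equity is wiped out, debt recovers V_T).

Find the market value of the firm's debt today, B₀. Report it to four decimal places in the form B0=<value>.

d₁ = [ln(V₀/D) + (r + σ²/2)T] / (σ√T)
   = [ln(110.1644/53.4583) + (0.0297 + 0.5·0.1032²)·7.9081] / (0.1032·√7.9081)
   = [0.723072 + 0.276982] / 0.290212 = 3.445940
d₂ = d₁ − σ√T = 3.445940 − 0.290212 = 3.155728
N(d₁) = 0.999715,  N(d₂) = 0.999200,  e^(−rT) = 0.790673
E₀ = V₀·N(d₁) − D·e^(−rT)·N(d₂)
   = 110.1644·0.999715 − 53.4583·0.790673·0.999200 = 67.898845
B₀ = V₀ − E₀ = 110.1644 − 67.898845 = 42.265555

B0=42.2656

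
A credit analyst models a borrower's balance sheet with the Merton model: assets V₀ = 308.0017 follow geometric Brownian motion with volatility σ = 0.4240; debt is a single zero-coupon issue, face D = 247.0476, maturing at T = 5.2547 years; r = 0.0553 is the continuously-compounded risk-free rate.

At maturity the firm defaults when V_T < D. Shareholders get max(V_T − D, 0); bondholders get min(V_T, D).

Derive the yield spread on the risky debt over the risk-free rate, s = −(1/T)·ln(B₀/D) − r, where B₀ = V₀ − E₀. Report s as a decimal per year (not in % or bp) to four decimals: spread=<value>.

spread=0.0483

d₁ = [ln(V₀/D) + (r + σ²/2)T] / (σ√T)
   = [ln(308.0017/247.0476) + (0.0553 + 0.5·0.4240²)·5.2547] / (0.4240·√5.2547)
   = [0.220524 + 0.762919] / 0.971941 = 1.011835
d₂ = d₁ − σ√T = 1.011835 − 0.971941 = 0.039894
N(d₁) = 0.844192,  N(d₂) = 0.515911,  e^(−rT) = 0.747826
E₀ = V₀·N(d₁) − D·e^(−rT)·N(d₂)
   = 308.0017·0.844192 − 247.0476·0.747826·0.515911 = 164.698529
B₀ = V₀ − E₀ = 308.0017 − 164.698529 = 143.303171
spread = −(1/T)·ln(B₀/D) − r = −(1/5.2547)·ln(143.303171/247.0476) − 0.0553 = 0.04834408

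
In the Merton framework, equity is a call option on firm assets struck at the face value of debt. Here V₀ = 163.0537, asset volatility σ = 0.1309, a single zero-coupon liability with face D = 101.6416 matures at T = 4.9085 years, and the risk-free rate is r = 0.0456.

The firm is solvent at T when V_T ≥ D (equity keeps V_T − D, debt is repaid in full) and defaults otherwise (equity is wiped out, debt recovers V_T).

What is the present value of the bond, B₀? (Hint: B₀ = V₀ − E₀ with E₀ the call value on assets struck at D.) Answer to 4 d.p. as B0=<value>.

B0=81.1680

d₁ = [ln(V₀/D) + (r + σ²/2)T] / (σ√T)
   = [ln(163.0537/101.6416) + (0.0456 + 0.5·0.1309²)·4.9085] / (0.1309·√4.9085)
   = [0.472627 + 0.265881] / 0.290011 = 2.546483
d₂ = d₁ − σ√T = 2.546483 − 0.290011 = 2.256472
N(d₁) = 0.994559,  N(d₂) = 0.987979,  e^(−rT) = 0.799453
E₀ = V₀·N(d₁) − D·e^(−rT)·N(d₂)
   = 163.0537·0.994559 − 101.6416·0.799453·0.987979 = 81.885653
B₀ = V₀ − E₀ = 163.0537 − 81.885653 = 81.168047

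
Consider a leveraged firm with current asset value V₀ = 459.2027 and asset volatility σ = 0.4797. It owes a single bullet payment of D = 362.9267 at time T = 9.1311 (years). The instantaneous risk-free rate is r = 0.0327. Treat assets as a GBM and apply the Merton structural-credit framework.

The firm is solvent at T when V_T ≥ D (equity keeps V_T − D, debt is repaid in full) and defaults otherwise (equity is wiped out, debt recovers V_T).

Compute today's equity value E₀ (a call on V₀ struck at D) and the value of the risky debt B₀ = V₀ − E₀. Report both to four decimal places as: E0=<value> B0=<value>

d₁ = [ln(V₀/D) + (r + σ²/2)T] / (σ√T)
   = [ln(459.2027/362.9267) + (0.0327 + 0.5·0.4797²)·9.1311] / (0.4797·√9.1311)
   = [0.235291 + 1.349175] / 1.449544 = 1.093079
d₂ = d₁ − σ√T = 1.093079 − 1.449544 = -0.356464
N(d₁) = 0.862821,  N(d₂) = 0.360746,  e^(−rT) = 0.741866
E₀ = V₀·N(d₁) − D·e^(−rT)·N(d₂)
   = 459.2027·0.862821 − 362.9267·0.741866·0.360746 = 299.081087
B₀ = V₀ − E₀ = 459.2027 − 299.081087 = 160.121613

E0=299.0811 B0=160.1216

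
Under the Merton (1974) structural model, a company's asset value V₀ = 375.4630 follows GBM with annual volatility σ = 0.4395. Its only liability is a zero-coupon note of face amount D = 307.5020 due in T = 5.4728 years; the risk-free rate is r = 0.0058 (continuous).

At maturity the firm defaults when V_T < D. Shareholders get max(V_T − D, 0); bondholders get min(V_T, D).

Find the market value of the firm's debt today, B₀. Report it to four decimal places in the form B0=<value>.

B0=201.3939

d₁ = [ln(V₀/D) + (r + σ²/2)T] / (σ√T)
   = [ln(375.4630/307.5020) + (0.0058 + 0.5·0.4395²)·5.4728] / (0.4395·√5.4728)
   = [0.199678 + 0.560306] / 1.028167 = 0.739164
d₂ = d₁ − σ√T = 0.739164 − 1.028167 = -0.289003
N(d₁) = 0.770096,  N(d₂) = 0.386290,  e^(−rT) = 0.968756
E₀ = V₀·N(d₁) − D·e^(−rT)·N(d₂)
   = 375.4630·0.770096 − 307.5020·0.968756·0.386290 = 174.069141
B₀ = V₀ − E₀ = 375.4630 − 174.069141 = 201.393859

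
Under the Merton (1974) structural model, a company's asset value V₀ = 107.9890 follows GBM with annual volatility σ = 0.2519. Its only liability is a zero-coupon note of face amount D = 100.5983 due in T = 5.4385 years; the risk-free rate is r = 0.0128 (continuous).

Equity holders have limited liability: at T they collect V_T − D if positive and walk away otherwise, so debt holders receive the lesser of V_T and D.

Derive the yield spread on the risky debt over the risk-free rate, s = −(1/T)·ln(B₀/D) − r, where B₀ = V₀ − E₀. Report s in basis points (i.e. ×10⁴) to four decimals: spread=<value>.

spread=364.6448

d₁ = [ln(V₀/D) + (r + σ²/2)T] / (σ√T)
   = [ln(107.9890/100.5983) + (0.0128 + 0.5·0.2519²)·5.4385] / (0.2519·√5.4385)
   = [0.070894 + 0.242159] / 0.587446 = 0.532905
d₂ = d₁ − σ√T = 0.532905 − 0.587446 = -0.054540
N(d₁) = 0.702950,  N(d₂) = 0.478252,  e^(−rT) = 0.932755
E₀ = V₀·N(d₁) − D·e^(−rT)·N(d₂)
   = 107.9890·0.702950 − 100.5983·0.932755·0.478252 = 31.034798
B₀ = V₀ − E₀ = 107.9890 − 31.034798 = 76.954202
spread = −(1/T)·ln(B₀/D) − r = −(1/5.4385)·ln(76.954202/100.5983) − 0.0128 = 0.03646448
in basis points: 0.03646448 × 10⁴ = 364.6448 bp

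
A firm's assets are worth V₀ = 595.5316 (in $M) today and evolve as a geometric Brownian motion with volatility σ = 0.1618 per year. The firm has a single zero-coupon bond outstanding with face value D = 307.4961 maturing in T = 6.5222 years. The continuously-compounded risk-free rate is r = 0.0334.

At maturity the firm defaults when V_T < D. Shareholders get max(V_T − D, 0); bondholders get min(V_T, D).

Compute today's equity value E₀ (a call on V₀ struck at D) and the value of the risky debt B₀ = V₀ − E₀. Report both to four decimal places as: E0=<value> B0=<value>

E0=349.1631 B0=246.3685

d₁ = [ln(V₀/D) + (r + σ²/2)T] / (σ√T)
   = [ln(595.5316/307.4961) + (0.0334 + 0.5·0.1618²)·6.5222] / (0.1618·√6.5222)
   = [0.660992 + 0.303215] / 0.413215 = 2.333429
d₂ = d₁ − σ√T = 2.333429 − 0.413215 = 1.920214
N(d₁) = 0.990187,  N(d₂) = 0.972585,  e^(−rT) = 0.804253
E₀ = V₀·N(d₁) − D·e^(−rT)·N(d₂)
   = 595.5316·0.990187 − 307.4961·0.804253·0.972585 = 349.163076
B₀ = V₀ − E₀ = 595.5316 − 349.163076 = 246.368524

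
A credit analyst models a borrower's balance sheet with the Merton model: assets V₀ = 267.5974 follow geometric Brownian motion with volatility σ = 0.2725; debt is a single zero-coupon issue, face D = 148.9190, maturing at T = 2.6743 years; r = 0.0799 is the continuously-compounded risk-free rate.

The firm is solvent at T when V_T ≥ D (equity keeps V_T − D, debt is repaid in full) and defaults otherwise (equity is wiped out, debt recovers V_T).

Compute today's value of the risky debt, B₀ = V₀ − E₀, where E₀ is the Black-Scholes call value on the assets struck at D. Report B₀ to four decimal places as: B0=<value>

B0=119.1335

d₁ = [ln(V₀/D) + (r + σ²/2)T] / (σ√T)
   = [ln(267.5974/148.9190) + (0.0799 + 0.5·0.2725²)·2.6743] / (0.2725·√2.6743)
   = [0.586081 + 0.312968] / 0.445627 = 2.017493
d₂ = d₁ − σ√T = 2.017493 − 0.445627 = 1.571866
N(d₁) = 0.978178,  N(d₂) = 0.942009,  e^(−rT) = 0.807610
E₀ = V₀·N(d₁) − D·e^(−rT)·N(d₂)
   = 267.5974·0.978178 − 148.9190·0.807610·0.942009 = 148.463935
B₀ = V₀ − E₀ = 267.5974 − 148.463935 = 119.133465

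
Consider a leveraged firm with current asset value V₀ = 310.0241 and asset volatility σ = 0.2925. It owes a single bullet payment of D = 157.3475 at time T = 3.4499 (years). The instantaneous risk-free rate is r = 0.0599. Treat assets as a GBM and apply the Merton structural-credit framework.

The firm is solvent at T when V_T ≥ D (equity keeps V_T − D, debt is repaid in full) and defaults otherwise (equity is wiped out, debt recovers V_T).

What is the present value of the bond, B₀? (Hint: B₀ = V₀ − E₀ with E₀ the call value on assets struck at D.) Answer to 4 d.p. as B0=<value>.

B0=125.6850

d₁ = [ln(V₀/D) + (r + σ²/2)T] / (σ√T)
   = [ln(310.0241/157.3475) + (0.0599 + 0.5·0.2925²)·3.4499] / (0.2925·√3.4499)
   = [0.678193 + 0.354229] / 0.543287 = 1.900327
d₂ = d₁ − σ√T = 1.900327 − 0.543287 = 1.357040
N(d₁) = 0.971305,  N(d₂) = 0.912616,  e^(−rT) = 0.813305
E₀ = V₀·N(d₁) − D·e^(−rT)·N(d₂)
   = 310.0241·0.971305 − 157.3475·0.813305·0.912616 = 184.339096
B₀ = V₀ − E₀ = 310.0241 − 184.339096 = 125.685004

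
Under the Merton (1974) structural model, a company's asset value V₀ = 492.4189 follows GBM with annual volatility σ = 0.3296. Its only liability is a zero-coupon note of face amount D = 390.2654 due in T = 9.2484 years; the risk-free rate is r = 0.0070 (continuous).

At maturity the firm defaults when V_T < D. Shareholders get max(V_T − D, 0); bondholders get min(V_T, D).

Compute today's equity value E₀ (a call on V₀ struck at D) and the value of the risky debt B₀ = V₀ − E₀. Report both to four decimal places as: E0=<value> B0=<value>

d₁ = [ln(V₀/D) + (r + σ²/2)T] / (σ√T)
   = [ln(492.4189/390.2654) + (0.0070 + 0.5·0.3296²)·9.2484] / (0.3296·√9.2484)
   = [0.232503 + 0.567094] / 1.002353 = 0.797720
d₂ = d₁ − σ√T = 0.797720 − 1.002353 = -0.204632
N(d₁) = 0.787484,  N(d₂) = 0.418930,  e^(−rT) = 0.937312
E₀ = V₀·N(d₁) − D·e^(−rT)·N(d₂)
   = 492.4189·0.787484 − 390.2654·0.937312·0.418930 = 234.527083
B₀ = V₀ − E₀ = 492.4189 − 234.527083 = 257.891817

E0=234.5271 B0=257.8918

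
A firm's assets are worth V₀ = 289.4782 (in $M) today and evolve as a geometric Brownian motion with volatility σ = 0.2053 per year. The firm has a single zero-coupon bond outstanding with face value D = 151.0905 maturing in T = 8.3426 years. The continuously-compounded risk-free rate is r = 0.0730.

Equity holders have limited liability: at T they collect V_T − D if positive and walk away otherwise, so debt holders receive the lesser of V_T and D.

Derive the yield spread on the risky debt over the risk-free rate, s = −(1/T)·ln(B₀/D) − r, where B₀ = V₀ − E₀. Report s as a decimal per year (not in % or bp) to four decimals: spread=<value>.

spread=0.0008

d₁ = [ln(V₀/D) + (r + σ²/2)T] / (σ√T)
   = [ln(289.4782/151.0905) + (0.0730 + 0.5·0.2053²)·8.3426] / (0.2053·√8.3426)
   = [0.650201 + 0.784822] / 0.592979 = 2.420022
d₂ = d₁ − σ√T = 2.420022 − 0.592979 = 1.827042
N(d₁) = 0.992240,  N(d₂) = 0.966153,  e^(−rT) = 0.543889
E₀ = V₀·N(d₁) − D·e^(−rT)·N(d₂)
   = 289.4782·0.992240 − 151.0905·0.543889·0.966153 = 207.836828
B₀ = V₀ − E₀ = 289.4782 − 207.836828 = 81.641372
spread = −(1/T)·ln(B₀/D) − r = −(1/8.3426)·ln(81.641372/151.0905) − 0.0730 = 0.00078310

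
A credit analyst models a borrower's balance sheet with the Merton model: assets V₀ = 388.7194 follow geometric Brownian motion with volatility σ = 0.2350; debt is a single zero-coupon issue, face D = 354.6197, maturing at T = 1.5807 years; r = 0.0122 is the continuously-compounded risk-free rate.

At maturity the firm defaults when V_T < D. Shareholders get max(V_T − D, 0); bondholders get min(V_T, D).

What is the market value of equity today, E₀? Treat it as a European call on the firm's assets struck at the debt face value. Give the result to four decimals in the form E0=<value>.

d₁ = [ln(V₀/D) + (r + σ²/2)T] / (σ√T)
   = [ln(388.7194/354.6197) + (0.0122 + 0.5·0.2350²)·1.5807] / (0.2350·√1.5807)
   = [0.091812 + 0.062932] / 0.295456 = 0.523745
d₂ = d₁ − σ√T = 0.523745 − 0.295456 = 0.228289
N(d₁) = 0.699772,  N(d₂) = 0.590289,  e^(−rT) = 0.980900
E₀ = V₀·N(d₁) − D·e^(−rT)·N(d₂)
   = 388.7194·0.699772 − 354.6197·0.980900·0.590289 = 66.684888

E0=66.6849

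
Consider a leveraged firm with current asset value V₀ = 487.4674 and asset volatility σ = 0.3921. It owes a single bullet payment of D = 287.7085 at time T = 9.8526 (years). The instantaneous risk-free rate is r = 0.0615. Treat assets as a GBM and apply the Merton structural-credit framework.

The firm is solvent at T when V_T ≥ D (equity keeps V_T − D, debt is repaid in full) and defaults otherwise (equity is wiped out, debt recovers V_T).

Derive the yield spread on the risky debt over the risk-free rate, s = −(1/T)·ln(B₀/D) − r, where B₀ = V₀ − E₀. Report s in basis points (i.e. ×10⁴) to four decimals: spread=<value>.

d₁ = [ln(V₀/D) + (r + σ²/2)T] / (σ√T)
   = [ln(487.4674/287.7085) + (0.0615 + 0.5·0.3921²)·9.8526] / (0.3921·√9.8526)
   = [0.527276 + 1.363316] / 1.230757 = 1.536121
d₂ = d₁ − σ√T = 1.536121 − 1.230757 = 0.305364
N(d₁) = 0.937746,  N(d₂) = 0.619956,  e^(−rT) = 0.545564
E₀ = V₀·N(d₁) − D·e^(−rT)·N(d₂)
   = 487.4674·0.937746 − 287.7085·0.545564·0.619956 = 359.810071
B₀ = V₀ − E₀ = 487.4674 − 359.810071 = 127.657329
spread = −(1/T)·ln(B₀/D) − r = −(1/9.8526)·ln(127.657329/287.7085) − 0.0615 = 0.02097552
in basis points: 0.02097552 × 10⁴ = 209.7552 bp

spread=209.7552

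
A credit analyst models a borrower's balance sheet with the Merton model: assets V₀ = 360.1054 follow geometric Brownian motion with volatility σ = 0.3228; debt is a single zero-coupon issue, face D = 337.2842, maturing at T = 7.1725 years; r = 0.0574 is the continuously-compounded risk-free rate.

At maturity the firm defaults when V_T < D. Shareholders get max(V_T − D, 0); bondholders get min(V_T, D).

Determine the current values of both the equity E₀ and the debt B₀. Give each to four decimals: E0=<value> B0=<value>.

E0=179.2113 B0=180.8941

d₁ = [ln(V₀/D) + (r + σ²/2)T] / (σ√T)
   = [ln(360.1054/337.2842) + (0.0574 + 0.5·0.3228²)·7.1725] / (0.3228·√7.1725)
   = [0.065471 + 0.785388] / 0.864508 = 0.984212
d₂ = d₁ − σ√T = 0.984212 − 0.864508 = 0.119705
N(d₁) = 0.837494,  N(d₂) = 0.547641,  e^(−rT) = 0.662522
E₀ = V₀·N(d₁) − D·e^(−rT)·N(d₂)
   = 360.1054·0.837494 − 337.2842·0.662522·0.547641 = 179.211286
B₀ = V₀ − E₀ = 360.1054 − 179.211286 = 180.894114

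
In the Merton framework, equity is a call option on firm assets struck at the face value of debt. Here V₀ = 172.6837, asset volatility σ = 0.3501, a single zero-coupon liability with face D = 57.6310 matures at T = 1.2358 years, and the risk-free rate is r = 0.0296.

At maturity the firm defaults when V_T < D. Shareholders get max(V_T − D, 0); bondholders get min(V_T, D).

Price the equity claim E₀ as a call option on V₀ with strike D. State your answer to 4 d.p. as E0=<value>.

E0=117.1421

d₁ = [ln(V₀/D) + (r + σ²/2)T] / (σ√T)
   = [ln(172.6837/57.6310) + (0.0296 + 0.5·0.3501²)·1.2358] / (0.3501·√1.2358)
   = [1.097401 + 0.112316] / 0.389194 = 3.108261
d₂ = d₁ − σ√T = 3.108261 − 0.389194 = 2.719067
N(d₁) = 0.999059,  N(d₂) = 0.996727,  e^(−rT) = 0.964081
E₀ = V₀·N(d₁) − D·e^(−rT)·N(d₂)
   = 172.6837·0.999059 − 57.6310·0.964081·0.996727 = 117.142113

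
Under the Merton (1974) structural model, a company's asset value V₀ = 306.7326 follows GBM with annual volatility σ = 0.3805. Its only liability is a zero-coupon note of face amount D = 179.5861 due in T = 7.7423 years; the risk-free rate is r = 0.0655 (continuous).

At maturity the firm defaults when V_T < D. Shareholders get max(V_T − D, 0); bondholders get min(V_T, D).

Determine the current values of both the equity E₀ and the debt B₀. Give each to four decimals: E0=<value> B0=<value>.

E0=213.7304 B0=93.0022

d₁ = [ln(V₀/D) + (r + σ²/2)T] / (σ√T)
   = [ln(306.7326/179.5861) + (0.0655 + 0.5·0.3805²)·7.7423] / (0.3805·√7.7423)
   = [0.535322 + 1.067587] / 1.058741 = 1.513976
d₂ = d₁ − σ√T = 1.513976 − 1.058741 = 0.455235
N(d₁) = 0.934984,  N(d₂) = 0.675530,  e^(−rT) = 0.602227
E₀ = V₀·N(d₁) − D·e^(−rT)·N(d₂)
   = 306.7326·0.934984 − 179.5861·0.602227·0.675530 = 213.730425
B₀ = V₀ − E₀ = 306.7326 − 213.730425 = 93.002175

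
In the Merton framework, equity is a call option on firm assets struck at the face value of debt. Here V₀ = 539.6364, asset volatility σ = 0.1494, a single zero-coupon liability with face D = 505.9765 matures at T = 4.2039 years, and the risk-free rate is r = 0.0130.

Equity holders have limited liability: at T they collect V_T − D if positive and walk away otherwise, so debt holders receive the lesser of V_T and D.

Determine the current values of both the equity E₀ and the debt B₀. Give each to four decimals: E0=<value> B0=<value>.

d₁ = [ln(V₀/D) + (r + σ²/2)T] / (σ√T)
   = [ln(539.6364/505.9765) + (0.0130 + 0.5·0.1494²)·4.2039] / (0.1494·√4.2039)
   = [0.064405 + 0.101567] / 0.306321 = 0.541825
d₂ = d₁ − σ√T = 0.541825 − 0.306321 = 0.235504
N(d₁) = 0.706030,  N(d₂) = 0.593091,  e^(−rT) = 0.946816
E₀ = V₀·N(d₁) − D·e^(−rT)·N(d₂)
   = 539.6364·0.706030 − 505.9765·0.946816·0.593091 = 96.869579
B₀ = V₀ − E₀ = 539.6364 − 96.869579 = 442.766821

E0=96.8696 B0=442.7668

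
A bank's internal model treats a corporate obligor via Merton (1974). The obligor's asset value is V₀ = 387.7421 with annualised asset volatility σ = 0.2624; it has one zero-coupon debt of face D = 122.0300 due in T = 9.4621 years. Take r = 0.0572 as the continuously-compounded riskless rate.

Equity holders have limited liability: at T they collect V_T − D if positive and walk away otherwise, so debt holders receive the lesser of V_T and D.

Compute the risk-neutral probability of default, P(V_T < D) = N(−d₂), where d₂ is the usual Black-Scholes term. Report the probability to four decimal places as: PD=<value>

d₁ = [ln(V₀/D) + (r + σ²/2)T] / (σ√T)
   = [ln(387.7421/122.0300) + (0.0572 + 0.5·0.2624²)·9.4621] / (0.2624·√9.4621)
   = [1.156074 + 0.866983] / 0.807156 = 2.506400
d₂ = d₁ − σ√T = 2.506400 − 0.807156 = 1.699244
risk-neutral PD = N(−d₂) = N(-1.699244) = 0.044637

PD=0.0446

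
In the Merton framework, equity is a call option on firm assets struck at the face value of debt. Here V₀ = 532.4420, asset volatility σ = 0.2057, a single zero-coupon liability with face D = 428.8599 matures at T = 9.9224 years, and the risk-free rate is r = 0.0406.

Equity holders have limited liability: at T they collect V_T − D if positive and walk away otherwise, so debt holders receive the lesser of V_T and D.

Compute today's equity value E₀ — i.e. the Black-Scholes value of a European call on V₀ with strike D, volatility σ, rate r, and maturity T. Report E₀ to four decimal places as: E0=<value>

E0=267.9819

d₁ = [ln(V₀/D) + (r + σ²/2)T] / (σ√T)
   = [ln(532.4420/428.8599) + (0.0406 + 0.5·0.2057²)·9.9224] / (0.2057·√9.9224)
   = [0.216344 + 0.612770] / 0.647952 = 1.279592
d₂ = d₁ − σ√T = 1.279592 − 0.647952 = 0.631640
N(d₁) = 0.899656,  N(d₂) = 0.736189,  e^(−rT) = 0.668413
E₀ = V₀·N(d₁) − D·e^(−rT)·N(d₂)
   = 532.4420·0.899656 − 428.8599·0.668413·0.736189 = 267.981895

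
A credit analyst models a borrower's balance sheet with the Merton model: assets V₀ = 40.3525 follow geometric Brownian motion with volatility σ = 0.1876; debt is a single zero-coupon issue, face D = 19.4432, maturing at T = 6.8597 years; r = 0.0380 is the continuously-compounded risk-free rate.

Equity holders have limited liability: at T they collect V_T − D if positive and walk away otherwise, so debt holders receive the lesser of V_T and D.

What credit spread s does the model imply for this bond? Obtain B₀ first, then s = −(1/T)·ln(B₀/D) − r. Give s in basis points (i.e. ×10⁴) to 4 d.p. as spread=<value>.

d₁ = [ln(V₀/D) + (r + σ²/2)T] / (σ√T)
   = [ln(40.3525/19.4432) + (0.0380 + 0.5·0.1876²)·6.8597] / (0.1876·√6.8597)
   = [0.730156 + 0.381378] / 0.491344 = 2.262233
d₂ = d₁ − σ√T = 2.262233 − 0.491344 = 1.770889
N(d₁) = 0.988158,  N(d₂) = 0.961710,  e^(−rT) = 0.770536
E₀ = V₀·N(d₁) − D·e^(−rT)·N(d₂)
   = 40.3525·0.988158 − 19.4432·0.770536·0.961710 = 25.466618
B₀ = V₀ − E₀ = 40.3525 − 25.466618 = 14.885882
spread = −(1/T)·ln(B₀/D) − r = −(1/6.8597)·ln(14.885882/19.4432) − 0.0380 = 0.00093525
in basis points: 0.00093525 × 10⁴ = 9.3525 bp

spread=9.3525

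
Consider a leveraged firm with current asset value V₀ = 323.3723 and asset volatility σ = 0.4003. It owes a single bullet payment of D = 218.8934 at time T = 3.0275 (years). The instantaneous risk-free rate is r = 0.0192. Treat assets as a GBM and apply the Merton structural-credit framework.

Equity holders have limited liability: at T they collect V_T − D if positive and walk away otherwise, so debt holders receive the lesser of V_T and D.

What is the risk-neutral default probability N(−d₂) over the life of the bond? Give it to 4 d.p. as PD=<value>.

d₁ = [ln(V₀/D) + (r + σ²/2)T] / (σ√T)
   = [ln(323.3723/218.8934) + (0.0192 + 0.5·0.4003²)·3.0275] / (0.4003·√3.0275)
   = [0.390219 + 0.300691] / 0.696510 = 0.991960
d₂ = d₁ − σ√T = 0.991960 − 0.696510 = 0.295450
risk-neutral PD = N(−d₂) = N(-0.295450) = 0.383825

PD=0.3838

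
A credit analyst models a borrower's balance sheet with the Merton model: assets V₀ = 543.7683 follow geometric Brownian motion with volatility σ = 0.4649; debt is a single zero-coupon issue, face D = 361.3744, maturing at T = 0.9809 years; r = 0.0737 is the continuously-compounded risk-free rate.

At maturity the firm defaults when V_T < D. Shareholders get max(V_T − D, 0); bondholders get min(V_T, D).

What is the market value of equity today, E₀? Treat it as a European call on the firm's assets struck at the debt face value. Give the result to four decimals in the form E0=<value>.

E0=222.4019

d₁ = [ln(V₀/D) + (r + σ²/2)T] / (σ√T)
   = [ln(543.7683/361.3744) + (0.0737 + 0.5·0.4649²)·0.9809] / (0.4649·√0.9809)
   = [0.408609 + 0.178294] / 0.460439 = 1.274660
d₂ = d₁ − σ√T = 1.274660 − 0.460439 = 0.814221
N(d₁) = 0.898785,  N(d₂) = 0.792241,  e^(−rT) = 0.930259
E₀ = V₀·N(d₁) − D·e^(−rT)·N(d₂)
   = 543.7683·0.898785 − 361.3744·0.930259·0.792241 = 222.401889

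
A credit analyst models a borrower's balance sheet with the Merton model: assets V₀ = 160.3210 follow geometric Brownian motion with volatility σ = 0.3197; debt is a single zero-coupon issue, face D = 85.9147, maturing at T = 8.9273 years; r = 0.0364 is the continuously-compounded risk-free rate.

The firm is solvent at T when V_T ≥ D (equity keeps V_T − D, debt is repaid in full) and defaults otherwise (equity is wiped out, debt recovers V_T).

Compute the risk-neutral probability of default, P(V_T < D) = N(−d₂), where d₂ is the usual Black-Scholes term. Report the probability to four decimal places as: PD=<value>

d₁ = [ln(V₀/D) + (r + σ²/2)T] / (σ√T)
   = [ln(160.3210/85.9147) + (0.0364 + 0.5·0.3197²)·8.9273] / (0.3197·√8.9273)
   = [0.623823 + 0.781175] / 0.955218 = 1.470866
d₂ = d₁ − σ√T = 1.470866 − 0.955218 = 0.515647
risk-neutral PD = N(−d₂) = N(-0.515647) = 0.303050

PD=0.3031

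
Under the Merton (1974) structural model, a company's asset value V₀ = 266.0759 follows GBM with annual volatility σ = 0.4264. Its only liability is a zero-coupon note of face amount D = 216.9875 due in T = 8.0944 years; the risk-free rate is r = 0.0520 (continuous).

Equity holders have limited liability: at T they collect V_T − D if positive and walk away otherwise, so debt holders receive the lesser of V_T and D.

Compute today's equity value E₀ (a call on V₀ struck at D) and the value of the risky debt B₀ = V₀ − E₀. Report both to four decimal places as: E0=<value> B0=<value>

d₁ = [ln(V₀/D) + (r + σ²/2)T] / (σ√T)
   = [ln(266.0759/216.9875) + (0.0520 + 0.5·0.4264²)·8.0944] / (0.4264·√8.0944)
   = [0.203942 + 1.156758] / 1.213136 = 1.121639
d₂ = d₁ − σ√T = 1.121639 − 1.213136 = -0.091498
N(d₁) = 0.868992,  N(d₂) = 0.463549,  e^(−rT) = 0.656450
E₀ = V₀·N(d₁) − D·e^(−rT)·N(d₂)
   = 266.0759·0.868992 − 216.9875·0.656450·0.463549 = 165.189276
B₀ = V₀ − E₀ = 266.0759 − 165.189276 = 100.886624

E0=165.1893 B0=100.8866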